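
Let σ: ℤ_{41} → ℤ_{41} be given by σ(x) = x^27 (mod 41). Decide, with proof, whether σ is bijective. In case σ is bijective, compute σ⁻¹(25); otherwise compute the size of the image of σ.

4

Since 41 is prime, the nonzero elements of ℤ_{41} form a cyclic group of order 40.
As gcd(27, 40) = 1, raising to the 27th power is a bijection on this group: if x_1^27 ≡ x_2^27 then (x_1x_2^{−1})^27 = 1, and the only element of order dividing gcd(27, 40) = 1 is 1, so x_1 = x_2.
With σ(0) = 0 this makes σ injective on all of ℤ_{41}, hence bijective (finite equal-size domain and codomain). In particular σ is bijective.
Since σ is bijective, we find the preimage of 25. The inverse of x ↦ x^27 on (ℤ_{41})^× is x ↦ x^3, because 27·3 = 81 = 2·40 + 1 ≡ 1 (mod 40) and x^{40} = 1 for x ≠ 0 (Fermat). So σ⁻¹(25) = 25^3 mod 41.
Repeated squaring mod 41: 25^1 ≡ 25, 25^2 ≡ 25² = 625 ≡ 10. Since 3 = 2 + 1, 25^3 ≡ 10·25: 10·25 = 250 ≡ 4. So 25^3 ≡ 4 (mod 41).
Hence σ⁻¹(25) = 4.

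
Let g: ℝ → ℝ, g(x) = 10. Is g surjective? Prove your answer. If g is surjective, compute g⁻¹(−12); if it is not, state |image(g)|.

Recall that g is surjective if every y in the codomain equals g(x) for some x in the domain.
g(x) = 10 for all x, so 11 has no preimage and g is not surjective.
Since g is not surjective, we state |image(g)|: the image of g is {10}, which has 1 element.

1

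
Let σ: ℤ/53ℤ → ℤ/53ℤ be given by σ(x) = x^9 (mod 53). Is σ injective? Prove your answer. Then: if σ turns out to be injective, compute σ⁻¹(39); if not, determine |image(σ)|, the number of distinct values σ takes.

41

Since 53 is prime, the nonzero elements of ℤ/53ℤ form a cyclic group of order 52.
As gcd(9, 52) = 1, raising to the 9th power is a bijection on this group: if a^9 ≡ b^9 then (ab^{−1})^9 = 1, and the only element of order dividing gcd(9, 52) = 1 is 1, so a = b.
With σ(0) = 0 this makes σ injective on all of ℤ/53ℤ, hence bijective (finite equal-size domain and codomain). In particular σ is injective.
Since σ is injective, we find the preimage of 39. The inverse of x ↦ x^9 on (ℤ/53ℤ)^× is x ↦ x^29, because 9·29 = 261 = 5·52 + 1 ≡ 1 (mod 52) and x^{52} = 1 for x ≠ 0 (Fermat). So σ⁻¹(39) = 39^29 mod 53.
Repeated squaring mod 53: 39^1 ≡ 39, 39^2 ≡ 39² = 1521 ≡ 37, 39^4 ≡ 37² = 1369 ≡ 44, 39^8 ≡ 44² = 1936 ≡ 28, 39^16 ≡ 28² = 784 ≡ 42. Since 29 = 16 + 8 + 4 + 1, 39^29 ≡ 42·28·44·39: 42·28 = 1176 ≡ 10, then 10·44 = 440 ≡ 16, then 16·39 = 624 ≡ 41. So 39^29 ≡ 41 (mod 53).
Hence σ⁻¹(39) = 41.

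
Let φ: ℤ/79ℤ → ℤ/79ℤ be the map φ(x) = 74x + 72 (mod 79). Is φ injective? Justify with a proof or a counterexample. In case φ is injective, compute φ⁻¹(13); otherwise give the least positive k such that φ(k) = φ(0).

By definition, φ is injective when φ(u) = φ(v) forces u = v.
If φ(u) = φ(v), then 74u ≡ 74v (mod 79). Because gcd(74, 79) = 1, we may cancel 74 to get u ≡ v (mod 79).
Thus φ is injective.
We now compute 74⁻¹ mod 79 explicitly. Euclid's algorithm: 79 = 1·74 + 5, 74 = 14·5 + 4, 5 = 1·4 + 1; back-substituting gives 1 = 63·74 − 59·79, so 74⁻¹ ≡ 63 (mod 79).
Since φ is injective, we compute φ⁻¹(13): solve 74x + 72 ≡ 13 (mod 79), i.e. 74x ≡ 20 (mod 79).
Multiplying by 74⁻¹ = 63 gives x ≡ 63·20 = 1260 = 15·79 + 75 ≡ 75 (mod 79).
Check: φ(75) = 74·75 + 72 = 5622 = 71·79 + 13 ≡ 13 (mod 79).

75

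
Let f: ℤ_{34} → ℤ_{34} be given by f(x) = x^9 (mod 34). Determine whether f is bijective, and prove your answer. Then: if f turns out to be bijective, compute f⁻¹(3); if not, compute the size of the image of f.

31

Computing x^9 mod 34 for each x (by repeated squaring, reducing mod 34 at every step), the values f(0), f(1), …, f(33) are: 0, 1, 2, 31, 4, 29, 28, 27, 8, 9, 24, 23, 22, 13, 20, 15, 16, 17, 18, 19, 14, 21, 12, 11, 10, 25, 26, 7, 6, 5, 30, 3, 32, 33.
Every element of ℤ_{34} appears exactly once in this list, so f is a bijection, and in particular bijective.
Since f is bijective, we read off the preimage of 3 from the same table: f(31) = 3, so f⁻¹(3) = 31.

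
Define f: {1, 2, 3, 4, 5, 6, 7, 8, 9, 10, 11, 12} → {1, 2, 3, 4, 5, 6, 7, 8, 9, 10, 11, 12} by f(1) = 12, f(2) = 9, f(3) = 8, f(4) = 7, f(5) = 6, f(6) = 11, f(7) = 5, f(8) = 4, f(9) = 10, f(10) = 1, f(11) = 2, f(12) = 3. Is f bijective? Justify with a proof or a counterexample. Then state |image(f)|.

The values 12, 9, 8, 7, 6, 11, 5, 4, 10, 1, 2, 3 are a permutation of {1, 2, 3, 4, 5, 6, 7, 8, 9, 10, 11, 12}: each element appears exactly once.
So f is injective and surjective, hence bijective.
The image of f is {1, 2, 3, 4, 5, 6, 7, 8, 9, 10, 11, 12}, which has 12 elements.

12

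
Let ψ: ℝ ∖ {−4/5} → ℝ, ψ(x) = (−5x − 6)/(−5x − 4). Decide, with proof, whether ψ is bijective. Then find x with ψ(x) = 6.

-18/25

If ψ(x) = 1, cross-multiplying gives −5(−5x − 6) = −5(−5x − 4), which simplifies to 30 = 20 — false.  So 1 has no preimage and ψ is not surjective.
Therefore ψ is not bijective.
Solving ψ(x) = 6: cross-multiplying gives −5x − 6 = 6(−5x − 4), which rearranges to 25x = −18, so x = −18/25.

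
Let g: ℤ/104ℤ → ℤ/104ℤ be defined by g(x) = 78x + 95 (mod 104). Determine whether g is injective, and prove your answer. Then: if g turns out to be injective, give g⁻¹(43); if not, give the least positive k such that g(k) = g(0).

4

We have gcd(78, 104) = 26 > 1. Taking x_1 = 0 and x_2 = 4: g(0) = 95 and g(4) = 78·4 + 95 = 407 ≡ 95 (mod 104).
So g(0) = g(4) while 0 ≠ 4, so g is not injective.
Since g is not injective, we find the least positive k with g(k) = g(0): this means 78k ≡ 0 (mod 104), i.e. 104 ∣ 78k. Since gcd(78, 104) = 26, dividing through by 26 this holds exactly when 4 ∣ 3k, and as gcd(3, 4) = 1, exactly when 4 ∣ k.
The smallest positive such k is 4.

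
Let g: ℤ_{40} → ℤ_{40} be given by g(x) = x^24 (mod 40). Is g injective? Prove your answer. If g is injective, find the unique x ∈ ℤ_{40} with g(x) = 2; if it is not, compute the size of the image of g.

4

g(1) = 1^24 = 1.
g(3): Repeated squaring mod 40: 3^1 ≡ 3, 3^2 ≡ 3² = 9, 3^4 ≡ 9² = 81 ≡ 1, 3^8 ≡ 1² = 1, 3^16 ≡ 1² = 1. Since 24 = 16 + 8, 3^24 ≡ 1·1: 1·1 = 1. So 3^24 ≡ 1 (mod 40).
So g(1) = g(3) = 1 while 1 ≠ 3, therefore g is not injective.
Since g is not injective, we determine |image(g)|. Computing x^24 mod 40 for each x (by repeated squaring, reducing mod 40 at every step), the values g(0), g(1), …, g(39) are: 0, 1, 16, 1, 16, 25, 16, 1, 16, 1, 0, 1, 16, 1, 16, 25, 16, 1, 16, 1, 0, 1, 16, 1, 16, 25, 16, 1, 16, 1, 0, 1, 16, 1, 16, 25, 16, 1, 16, 1.
The distinct values are {0, 1, 16, 25}; there are 4 of them.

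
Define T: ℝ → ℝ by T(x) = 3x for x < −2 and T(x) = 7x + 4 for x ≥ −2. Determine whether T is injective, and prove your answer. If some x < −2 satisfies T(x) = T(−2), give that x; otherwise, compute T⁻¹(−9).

-10/3

Both pieces are strictly increasing (slopes 3 and 7), so each is injective on its own interval.
The left piece maps (−∞, −2) onto (−∞, −6); the right piece maps [−2, ∞) onto [−10, ∞).
These images overlap. In particular T(−2) = −10 (right piece), and solving 3x = −10 on the left piece gives x = −10/3 < −2.
So T(−10/3) = T(−2) with −10/3 ≠ −2, and T is not injective. This x = −10/3 is the requested value below −2.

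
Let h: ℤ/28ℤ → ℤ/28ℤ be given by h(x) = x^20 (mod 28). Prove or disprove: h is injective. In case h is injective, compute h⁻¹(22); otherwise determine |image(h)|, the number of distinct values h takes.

8

h(6): Repeated squaring mod 28: 6^1 ≡ 6, 6^2 ≡ 6² = 36 ≡ 8, 6^4 ≡ 8² = 64 ≡ 8, 6^8 ≡ 8² = 64 ≡ 8, 6^16 ≡ 8² = 64 ≡ 8. Since 20 = 16 + 4, 6^20 ≡ 8·8: 8·8 = 64 ≡ 8. So 6^20 ≡ 8 (mod 28).
h(8): Repeated squaring mod 28: 8^1 ≡ 8, 8^2 ≡ 8² = 64 ≡ 8, 8^4 ≡ 8² = 64 ≡ 8, 8^8 ≡ 8² = 64 ≡ 8, 8^16 ≡ 8² = 64 ≡ 8. Since 20 = 16 + 4, 8^20 ≡ 8·8: 8·8 = 64 ≡ 8. So 8^20 ≡ 8 (mod 28).
So h(6) = h(8) = 8 while 6 ≠ 8, so h is not injective.
Since h is not injective, we determine |image(h)|. Computing x^20 mod 28 for each x (by repeated squaring, reducing mod 28 at every step), the values h(0), h(1), …, h(27) are: 0, 1, 4, 9, 16, 25, 8, 21, 8, 25, 16, 9, 4, 1, 0, 1, 4, 9, 16, 25, 8, 21, 8, 25, 16, 9, 4, 1.
The distinct values are {0, 1, 4, 8, 9, 16, 21, 25}; there are 8 of them.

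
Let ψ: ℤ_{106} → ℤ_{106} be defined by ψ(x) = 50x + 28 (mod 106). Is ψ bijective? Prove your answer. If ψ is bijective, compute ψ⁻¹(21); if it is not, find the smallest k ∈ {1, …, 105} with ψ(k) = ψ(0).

53

We have gcd(50, 106) = 2 > 1. Taking u = 0 and v = 53: ψ(0) = 28 and ψ(53) = 50·53 + 28 = 2678 ≡ 28 (mod 106).
So ψ(0) = ψ(53) while 0 ≠ 53, thus ψ is not injective, hence not bijective.
Since ψ is not bijective, we find the least positive k with ψ(k) = ψ(0): this means 50k ≡ 0 (mod 106), i.e. 106 ∣ 50k. Since gcd(50, 106) = 2, dividing through by 2 this holds exactly when 53 ∣ 25k, and as gcd(25, 53) = 1, exactly when 53 ∣ k.
The smallest positive such k is 53.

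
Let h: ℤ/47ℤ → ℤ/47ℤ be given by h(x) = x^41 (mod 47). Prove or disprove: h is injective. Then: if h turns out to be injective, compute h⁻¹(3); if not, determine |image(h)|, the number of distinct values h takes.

37

Since 47 is prime, the nonzero elements of ℤ/47ℤ form a cyclic group of order 46.
As gcd(41, 46) = 1, raising to the 41st power is a bijection on this group: if x_1^41 ≡ x_2^41 then (x_1x_2^{−1})^41 = 1, and the only element of order dividing gcd(41, 46) = 1 is 1, so x_1 = x_2.
With h(0) = 0 this makes h injective on all of ℤ/47ℤ, hence bijective (finite equal-size domain and codomain). In particular h is injective.
Since h is injective, we find the preimage of 3. The inverse of x ↦ x^41 on (ℤ/47ℤ)^× is x ↦ x^9, because 41·9 = 369 = 8·46 + 1 ≡ 1 (mod 46) and x^{46} = 1 for x ≠ 0 (Fermat). So h⁻¹(3) = 3^9 mod 47.
Repeated squaring mod 47: 3^1 ≡ 3, 3^2 ≡ 3² = 9, 3^4 ≡ 9² = 81 ≡ 34, 3^8 ≡ 34² = 1156 ≡ 28. Since 9 = 8 + 1, 3^9 ≡ 28·3: 28·3 = 84 ≡ 37. So 3^9 ≡ 37 (mod 47).
Hence h⁻¹(3) = 37.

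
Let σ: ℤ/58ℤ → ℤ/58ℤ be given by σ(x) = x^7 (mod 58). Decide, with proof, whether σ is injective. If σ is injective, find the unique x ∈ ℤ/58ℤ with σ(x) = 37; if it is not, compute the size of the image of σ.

10

σ(4): Repeated squaring mod 58: 4^1 ≡ 4, 4^2 ≡ 4² = 16, 4^4 ≡ 16² = 256 ≡ 24. Since 7 = 4 + 2 + 1, 4^7 ≡ 24·16·4: 24·16 = 384 ≡ 36, then 36·4 = 144 ≡ 28. So 4^7 ≡ 28 (mod 58).
σ(6): Repeated squaring mod 58: 6^1 ≡ 6, 6^2 ≡ 6² = 36, 6^4 ≡ 36² = 1296 ≡ 20. Since 7 = 4 + 2 + 1, 6^7 ≡ 20·36·6: 20·36 = 720 ≡ 24, then 24·6 = 144 ≡ 28. So 6^7 ≡ 28 (mod 58).
So σ(4) = σ(6) = 28 while 4 ≠ 6, therefore σ is not injective.
Since σ is not injective, we determine |image(σ)|. Computing x^7 mod 58 for each x (by repeated squaring, reducing mod 58 at every step), the values σ(0), σ(1), …, σ(57) are: 0, 1, 12, 41, 28, 57, 28, 1, 46, 57, 46, 41, 46, 57, 12, 17, 30, 41, 46, 41, 30, 41, 28, 1, 30, 1, 46, 17, 28, 29, 30, 41, 12, 57, 28, 57, 30, 17, 28, 17, 12, 17, 28, 41, 46, 1, 12, 17, 12, 1, 12, 57, 30, 1, 30, 17, 46, 57.
The distinct values are {0, 1, 12, 17, 28, 29, 30, 41, 46, 57}; there are 10 of them.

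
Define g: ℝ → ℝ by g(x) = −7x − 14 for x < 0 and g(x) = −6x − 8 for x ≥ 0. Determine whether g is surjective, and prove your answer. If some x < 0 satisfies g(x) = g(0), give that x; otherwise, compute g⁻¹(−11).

Both pieces are strictly decreasing (slopes −7 and −6), so each is injective on its own interval.
The left piece maps (−∞, 0) onto (−14, ∞); the right piece maps [0, ∞) onto (−∞, −8].
The union (−14, ∞) ∪ (−∞, −8] covers ℝ, so g is surjective.
For the follow-up: the images overlap, so an x < 0 with g(x) = g(0) exists. g(0) = −8; solving −7x − 14 = −8 for x < 0 gives x = (−8 + 14)/(−7) = −6/7.

-6/7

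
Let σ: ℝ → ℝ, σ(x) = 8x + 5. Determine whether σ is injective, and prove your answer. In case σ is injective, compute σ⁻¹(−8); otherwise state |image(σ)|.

-13/8

Recall that injectivity means: for all x_1, x_2 in the domain, σ(x_1) = σ(x_2) implies x_1 = x_2.
Suppose σ(x_1) = σ(x_2). Then 8x_1 + 5 = 8x_2 + 5, so 8x_1 = 8x_2, hence x_1 = x_2.
Hence σ is injective.
Since σ is injective, we compute σ⁻¹(−8) = (−8 − 5)/8 = −13/8.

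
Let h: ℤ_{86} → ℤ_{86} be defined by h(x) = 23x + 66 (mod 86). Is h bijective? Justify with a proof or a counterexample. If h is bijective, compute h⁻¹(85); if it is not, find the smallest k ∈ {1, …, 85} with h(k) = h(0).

27

Recall that h is injective if h(s) = h(t) implies s = t.
If h(s) = h(t), then 23s ≡ 23t (mod 86). Because gcd(23, 86) = 1, we may cancel 23 to get s ≡ t (mod 86).
We now compute 23⁻¹ mod 86 explicitly. Euclid's algorithm: 86 = 3·23 + 17, 23 = 1·17 + 6, 17 = 2·6 + 5, 6 = 1·5 + 1; back-substituting gives 1 = 15·23 − 4·86, so 23⁻¹ ≡ 15 (mod 86).
For any y ∈ ℤ_{86}, x = 15(y − 66) mod 86 satisfies h(x) = 23·15(y − 66) + 66 ≡ y (since 23·15 ≡ 1 mod 86). So every y has a preimage.
Hence h is bijective.
Since h is bijective, we compute h⁻¹(85): solve 23x + 66 ≡ 85 (mod 86), i.e. 23x ≡ 19 (mod 86).
Multiplying by 23⁻¹ = 15 gives x ≡ 15·19 = 285 = 3·86 + 27 ≡ 27 (mod 86).
Check: h(27) = 23·27 + 66 = 687 = 7·86 + 85 ≡ 85 (mod 86).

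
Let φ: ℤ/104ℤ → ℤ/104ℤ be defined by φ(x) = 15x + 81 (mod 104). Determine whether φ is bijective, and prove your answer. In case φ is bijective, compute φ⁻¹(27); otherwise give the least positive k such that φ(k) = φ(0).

38

By definition, injectivity means: for all a, b in the domain, φ(a) = φ(b) implies a = b.
Suppose φ(a) = φ(b) in ℤ/104ℤ. Then 15a + 81 ≡ 15b + 81 (mod 104), so 15(a − b) ≡ 0 (mod 104).
Since gcd(15, 104) = 1, 15 is invertible modulo 104, hence a − b ≡ 0 (mod 104), i.e. a = b.
We now compute 15⁻¹ mod 104 explicitly. Euclid's algorithm: 104 = 6·15 + 14, 15 = 1·14 + 1; back-substituting gives 1 = 7·15 − 1·104, so 15⁻¹ ≡ 7 (mod 104).
Then y ↦ 7(y − 81) is a two-sided inverse to φ, so every y ∈ ℤ/104ℤ has a preimage.
So φ is bijective.
Since φ is bijective, we compute φ⁻¹(27): solve 15x + 81 ≡ 27 (mod 104), i.e. 15x ≡ 50 (mod 104).
Multiplying by 15⁻¹ = 7 gives x ≡ 7·50 = 350 = 3·104 + 38 ≡ 38 (mod 104).
Check: φ(38) = 15·38 + 81 = 651 = 6·104 + 27 ≡ 27 (mod 104).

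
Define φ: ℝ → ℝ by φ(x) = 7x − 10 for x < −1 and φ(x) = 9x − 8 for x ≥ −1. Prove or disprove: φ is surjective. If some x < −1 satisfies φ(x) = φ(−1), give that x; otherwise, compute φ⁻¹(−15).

-7/9

Both pieces are strictly increasing (slopes 7 and 9), so each is injective on its own interval.
The left piece maps (−∞, −1) onto (−∞, −17); the right piece maps [−1, ∞) onto [−17, ∞).
These images together cover ℝ, so φ is surjective.
Because the two images are disjoint, no x < −1 has φ(x) = φ(−1), so we compute φ⁻¹(−15): −15 lies in [−17, ∞), so solve 9x − 8 = −15: x = (−15 + 8)/9 = −7/9.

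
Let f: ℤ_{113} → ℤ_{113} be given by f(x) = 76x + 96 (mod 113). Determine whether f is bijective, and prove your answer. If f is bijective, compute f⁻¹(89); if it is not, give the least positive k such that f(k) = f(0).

46

Recall: f is injective when f(x_1) = f(x_2) forces x_1 = x_2.
If f(x_1) = f(x_2), then 76x_1 ≡ 76x_2 (mod 113). Because gcd(76, 113) = 1, we may cancel 76 to get x_1 ≡ x_2 (mod 113).
We now compute 76⁻¹ mod 113 explicitly. Euclid's algorithm: 113 = 1·76 + 37, 76 = 2·37 + 2, 37 = 18·2 + 1; back-substituting gives 1 = 58·76 − 39·113, so 76⁻¹ ≡ 58 (mod 113).
For any y ∈ ℤ_{113}, x = 58(y − 96) mod 113 satisfies f(x) = 76·58(y − 96) + 96 ≡ y (since 76·58 ≡ 1 mod 113). So every y has a preimage.
So f is bijective.
Since f is bijective, we compute f⁻¹(89): solve 76x + 96 ≡ 89 (mod 113), i.e. 76x ≡ 106 (mod 113).
Multiplying by 76⁻¹ = 58 gives x ≡ 58·106 = 6148 = 54·113 + 46 ≡ 46 (mod 113).
Check: f(46) = 76·46 + 96 = 3592 = 31·113 + 89 ≡ 89 (mod 113).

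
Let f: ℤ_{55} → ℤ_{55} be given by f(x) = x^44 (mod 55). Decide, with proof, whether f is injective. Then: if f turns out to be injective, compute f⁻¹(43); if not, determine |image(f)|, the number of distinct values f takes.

f(4): Repeated squaring mod 55: 4^1 ≡ 4, 4^2 ≡ 4² = 16, 4^4 ≡ 16² = 256 ≡ 36, 4^8 ≡ 36² = 1296 ≡ 31, 4^16 ≡ 31² = 961 ≡ 26, 4^32 ≡ 26² = 676 ≡ 16. Since 44 = 32 + 8 + 4, 4^44 ≡ 16·31·36: 16·31 = 496 ≡ 1, then 1·36 = 36. So 4^44 ≡ 36 (mod 55).
f(7): Repeated squaring mod 55: 7^1 ≡ 7, 7^2 ≡ 7² = 49, 7^4 ≡ 49² = 2401 ≡ 36, 7^8 ≡ 36² = 1296 ≡ 31, 7^16 ≡ 31² = 961 ≡ 26, 7^32 ≡ 26² = 676 ≡ 16. Since 44 = 32 + 8 + 4, 7^44 ≡ 16·31·36: 16·31 = 496 ≡ 1, then 1·36 = 36. So 7^44 ≡ 36 (mod 55).
So f(4) = f(7) = 36 while 4 ≠ 7, hence f is not injective.
Since f is not injective, we determine |image(f)|. Computing x^44 mod 55 for each x (by repeated squaring, reducing mod 55 at every step), the values f(0), f(1), …, f(54) are: 0, 1, 16, 26, 36, 20, 31, 36, 26, 16, 45, 11, 1, 16, 26, 25, 31, 31, 36, 26, 5, 1, 11, 1, 16, 15, 36, 31, 31, 36, 15, 16, 1, 11, 1, 5, 26, 36, 31, 31, 25, 26, 16, 1, 11, 45, 16, 26, 36, 31, 20, 36, 26, 16, 1.
The distinct values are {0, 1, 5, 11, 15, 16, 20, 25, 26, 31, 36, 45}; there are 12 of them.

12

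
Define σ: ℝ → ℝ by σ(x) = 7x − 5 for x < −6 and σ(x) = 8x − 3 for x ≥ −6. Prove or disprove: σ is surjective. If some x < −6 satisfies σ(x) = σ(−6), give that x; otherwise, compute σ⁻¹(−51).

Both pieces are strictly increasing (slopes 7 and 8), so each is injective on its own interval.
The left piece maps (−∞, −6) onto (−∞, −47); the right piece maps [−6, ∞) onto [−51, ∞).
The union (−∞, −47) ∪ [−51, ∞) covers ℝ, so σ is surjective.
For the follow-up: the images overlap, so an x < −6 with σ(x) = σ(−6) exists. σ(−6) = −51; solving 7x − 5 = −51 for x < −6 gives x = (−51 + 5)/7 = −46/7.

-46/7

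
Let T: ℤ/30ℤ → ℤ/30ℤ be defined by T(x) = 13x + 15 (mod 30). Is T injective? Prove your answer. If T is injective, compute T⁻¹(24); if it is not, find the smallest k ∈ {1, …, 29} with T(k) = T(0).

3

By definition, T is injective if T(u) = T(v) implies u = v.
If T(u) = T(v), then 13u ≡ 13v (mod 30). Because gcd(13, 30) = 1, we may cancel 13 to get u ≡ v (mod 30).
Hence T is injective.
We now compute 13⁻¹ mod 30 explicitly. Euclid's algorithm: 30 = 2·13 + 4, 13 = 3·4 + 1; back-substituting gives 1 = 7·13 − 3·30, so 13⁻¹ ≡ 7 (mod 30).
Since T is injective, we find T⁻¹(24): we need 13x ≡ 24 − 15 ≡ 9 (mod 30). Using 13⁻¹ = 7: x ≡ 7·9 = 63 = 2·30 + 3, so x = 3.
Check: T(3) = 13·3 + 15 = 54 = 1·30 + 24 ≡ 24 (mod 30).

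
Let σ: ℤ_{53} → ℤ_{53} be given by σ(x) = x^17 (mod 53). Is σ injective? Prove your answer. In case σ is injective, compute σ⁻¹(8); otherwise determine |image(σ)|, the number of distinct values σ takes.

50

Since 53 is prime, the nonzero elements of ℤ_{53} form a cyclic group of order 52.
As gcd(17, 52) = 1, raising to the 17th power is a bijection on this group: if a^17 ≡ b^17 then (ab^{−1})^17 = 1, and the only element of order dividing gcd(17, 52) = 1 is 1, so a = b.
With σ(0) = 0 this makes σ injective on all of ℤ_{53}, hence bijective (finite equal-size domain and codomain). In particular σ is injective.
Since σ is injective, we find the preimage of 8. The inverse of x ↦ x^17 on (ℤ_{53})^× is x ↦ x^49, because 17·49 = 833 = 16·52 + 1 ≡ 1 (mod 52) and x^{52} = 1 for x ≠ 0 (Fermat). So σ⁻¹(8) = 8^49 mod 53.
Repeated squaring mod 53: 8^1 ≡ 8, 8^2 ≡ 8² = 64 ≡ 11, 8^4 ≡ 11² = 121 ≡ 15, 8^8 ≡ 15² = 225 ≡ 13, 8^16 ≡ 13² = 169 ≡ 10, 8^32 ≡ 10² = 100 ≡ 47. Since 49 = 32 + 16 + 1, 8^49 ≡ 47·10·8: 47·10 = 470 ≡ 46, then 46·8 = 368 ≡ 50. So 8^49 ≡ 50 (mod 53).
Hence σ⁻¹(8) = 50.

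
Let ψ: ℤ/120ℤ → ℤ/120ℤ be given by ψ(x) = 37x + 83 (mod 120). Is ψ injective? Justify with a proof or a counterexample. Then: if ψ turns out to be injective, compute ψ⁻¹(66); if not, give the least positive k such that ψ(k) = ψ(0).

19

Suppose ψ(x_1) = ψ(x_2) in ℤ/120ℤ. Then 37x_1 + 83 ≡ 37x_2 + 83 (mod 120), hence 37(x_1 − x_2) ≡ 0 (mod 120).
Since gcd(37, 120) = 1, 37 is invertible modulo 120, hence x_1 − x_2 ≡ 0 (mod 120), i.e. x_1 = x_2.
Hence ψ is injective.
We now compute 37⁻¹ mod 120 explicitly. Euclid's algorithm: 120 = 3·37 + 9, 37 = 4·9 + 1; back-substituting gives 1 = 13·37 − 4·120, so 37⁻¹ ≡ 13 (mod 120).
Since ψ is injective, we find ψ⁻¹(66): we need 37x ≡ 66 − 83 ≡ 103 (mod 120). Using 37⁻¹ = 13: x ≡ 13·103 = 1339 = 11·120 + 19, so x = 19.
Check: ψ(19) = 37·19 + 83 = 786 = 6·120 + 66 ≡ 66 (mod 120).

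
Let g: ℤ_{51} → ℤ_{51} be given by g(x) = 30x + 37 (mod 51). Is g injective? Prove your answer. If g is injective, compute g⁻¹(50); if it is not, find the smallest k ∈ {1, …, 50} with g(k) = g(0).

We have gcd(30, 51) = 3 > 1. Taking x_1 = 0 and x_2 = 17: g(0) = 37 and g(17) = 30·17 + 37 = 547 ≡ 37 (mod 51).
So g(0) = g(17) while 0 ≠ 17, thus g is not injective.
Since g is not injective, we find the least positive k with g(k) = g(0): this means 30k ≡ 0 (mod 51), i.e. 51 ∣ 30k. Since gcd(30, 51) = 3, dividing through by 3 this holds exactly when 17 ∣ 10k, and as gcd(10, 17) = 1, exactly when 17 ∣ k.
The smallest positive such k is 17.

17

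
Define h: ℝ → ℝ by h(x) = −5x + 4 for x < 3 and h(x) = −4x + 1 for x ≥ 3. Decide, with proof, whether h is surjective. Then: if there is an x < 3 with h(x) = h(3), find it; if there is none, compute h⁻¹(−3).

Both pieces are strictly decreasing (slopes −5 and −4), so each is injective on its own interval.
The left piece maps (−∞, 3) onto (−11, ∞); the right piece maps [3, ∞) onto (−∞, −11].
These images together cover ℝ, so h is surjective.
Because the two images are disjoint, no x < 3 has h(x) = h(3), so we compute h⁻¹(−3): −3 lies in (−11, ∞), so solve −5x + 4 = −3: x = (−3 − 4)/(−5) = 7/5.

7/5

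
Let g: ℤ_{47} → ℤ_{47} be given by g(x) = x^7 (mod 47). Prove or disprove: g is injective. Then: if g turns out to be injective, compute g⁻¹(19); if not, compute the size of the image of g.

Since 47 is prime, the nonzero elements of ℤ_{47} form a cyclic group of order 46.
As gcd(7, 46) = 1, raising to the 7th power is a bijection on this group: if s^7 ≡ t^7 then (st^{−1})^7 = 1, and the only element of order dividing gcd(7, 46) = 1 is 1, so s = t.
With g(0) = 0 this makes g injective on all of ℤ_{47}, hence bijective (finite equal-size domain and codomain). In particular g is injective.
Since g is injective, we find the preimage of 19. The inverse of x ↦ x^7 on (ℤ_{47})^× is x ↦ x^33, because 7·33 = 231 = 5·46 + 1 ≡ 1 (mod 46) and x^{46} = 1 for x ≠ 0 (Fermat). So g⁻¹(19) = 19^33 mod 47.
Repeated squaring mod 47: 19^1 ≡ 19, 19^2 ≡ 19² = 361 ≡ 32, 19^4 ≡ 32² = 1024 ≡ 37, 19^8 ≡ 37² = 1369 ≡ 6, 19^16 ≡ 6² = 36, 19^32 ≡ 36² = 1296 ≡ 27. Since 33 = 32 + 1, 19^33 ≡ 27·19: 27·19 = 513 ≡ 43. So 19^33 ≡ 43 (mod 47).
Hence g⁻¹(19) = 43.

43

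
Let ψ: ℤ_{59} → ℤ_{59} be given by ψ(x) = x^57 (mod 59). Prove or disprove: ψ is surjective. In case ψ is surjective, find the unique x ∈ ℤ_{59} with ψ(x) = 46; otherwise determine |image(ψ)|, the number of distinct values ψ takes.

9

Since 59 is prime, the nonzero elements of ℤ_{59} form a cyclic group of order 58.
As gcd(57, 58) = 1, raising to the 57th power is a bijection on this group: if s^57 ≡ t^57 then (st^{−1})^57 = 1, and the only element of order dividing gcd(57, 58) = 1 is 1, so s = t.
With ψ(0) = 0 this makes ψ injective on all of ℤ_{59}, hence bijective (finite equal-size domain and codomain). In particular ψ is surjective.
Since ψ is surjective, we find the preimage of 46. The inverse of x ↦ x^57 on (ℤ_{59})^× is x ↦ x^57, because 57·57 = 3249 = 56·58 + 1 ≡ 1 (mod 58) and x^{58} = 1 for x ≠ 0 (Fermat). So ψ⁻¹(46) = 46^57 mod 59.
Repeated squaring mod 59: 46^1 ≡ 46, 46^2 ≡ 46² = 2116 ≡ 51, 46^4 ≡ 51² = 2601 ≡ 5, 46^8 ≡ 5² = 25, 46^16 ≡ 25² = 625 ≡ 35, 46^32 ≡ 35² = 1225 ≡ 45. Since 57 = 32 + 16 + 8 + 1, 46^57 ≡ 45·35·25·46: 45·35 = 1575 ≡ 41, then 41·25 = 1025 ≡ 22, then 22·46 = 1012 ≡ 9. So 46^57 ≡ 9 (mod 59).
Hence ψ⁻¹(46) = 9.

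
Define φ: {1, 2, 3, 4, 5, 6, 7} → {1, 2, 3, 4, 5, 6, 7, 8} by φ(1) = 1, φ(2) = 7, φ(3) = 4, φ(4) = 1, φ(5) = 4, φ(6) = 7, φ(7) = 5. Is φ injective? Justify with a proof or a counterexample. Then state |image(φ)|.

4

φ(1) = 1 = φ(4) with 1 ≠ 4, so φ is not injective.
The image of φ is {1, 4, 5, 7}, which has 4 elements.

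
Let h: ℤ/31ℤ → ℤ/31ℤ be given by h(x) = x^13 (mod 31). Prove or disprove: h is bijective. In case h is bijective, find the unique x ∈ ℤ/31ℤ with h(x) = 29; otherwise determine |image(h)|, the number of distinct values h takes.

Since 31 is prime, the nonzero elements of ℤ/31ℤ form a cyclic group of order 30.
As gcd(13, 30) = 1, raising to the 13th power is a bijection on this group: if x_1^13 ≡ x_2^13 then (x_1x_2^{−1})^13 = 1, and the only element of order dividing gcd(13, 30) = 1 is 1, so x_1 = x_2.
With h(0) = 0 this makes h injective on all of ℤ/31ℤ, hence bijective (finite equal-size domain and codomain). In particular h is bijective.
Since h is bijective, we find the preimage of 29. The inverse of x ↦ x^13 on (ℤ/31ℤ)^× is x ↦ x^7, because 13·7 = 91 = 3·30 + 1 ≡ 1 (mod 30) and x^{30} = 1 for x ≠ 0 (Fermat). So h⁻¹(29) = 29^7 mod 31.
Repeated squaring mod 31: 29^1 ≡ 29, 29^2 ≡ 29² = 841 ≡ 4, 29^4 ≡ 4² = 16. Since 7 = 4 + 2 + 1, 29^7 ≡ 16·4·29: 16·4 = 64 ≡ 2, then 2·29 = 58 ≡ 27. So 29^7 ≡ 27 (mod 31).
Hence h⁻¹(29) = 27.

27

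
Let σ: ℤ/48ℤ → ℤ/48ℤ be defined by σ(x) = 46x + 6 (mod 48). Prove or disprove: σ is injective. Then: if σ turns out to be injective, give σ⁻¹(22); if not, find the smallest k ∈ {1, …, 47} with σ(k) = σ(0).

Recall that σ is injective if σ(a) = σ(b) implies a = b.
We have gcd(46, 48) = 2 > 1. Taking a = 0 and b = 24: σ(0) = 6 and σ(24) = 46·24 + 6 = 1110 ≡ 6 (mod 48).
So σ(0) = σ(24) while 0 ≠ 24, so σ is not injective.
Since σ is not injective, we find the least positive k with σ(k) = σ(0): this means 46k ≡ 0 (mod 48), i.e. 48 ∣ 46k. Since gcd(46, 48) = 2, dividing through by 2 this holds exactly when 24 ∣ 23k, and as gcd(23, 24) = 1, exactly when 24 ∣ k.
The smallest positive such k is 24.

24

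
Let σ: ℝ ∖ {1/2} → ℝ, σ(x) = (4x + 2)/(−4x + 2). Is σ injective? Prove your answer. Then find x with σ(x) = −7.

2/3

Suppose σ(u) = σ(v). Cross-multiplying: (4u + 2)(−4v + 2) = (4v + 2)(−4u + 2).
Expanding both sides and cancelling the symmetric terms leaves 16·(u − v) = 0. Since 16 ≠ 0, u = v. Thus σ is injective.
Solving σ(x) = −7: cross-multiplying gives 4x + 2 = −7(−4x + 2), which rearranges to −24x = −16, so x = 2/3.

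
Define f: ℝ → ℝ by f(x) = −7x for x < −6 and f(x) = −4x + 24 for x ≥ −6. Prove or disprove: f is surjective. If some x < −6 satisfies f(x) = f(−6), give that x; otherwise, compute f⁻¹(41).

Both pieces are strictly decreasing (slopes −7 and −4), so each is injective on its own interval.
The left piece maps (−∞, −6) onto (42, ∞); the right piece maps [−6, ∞) onto (−∞, 48].
The union (42, ∞) ∪ (−∞, 48] covers ℝ, so f is surjective.
For the follow-up: the images overlap, so an x < −6 with f(x) = f(−6) exists. f(−6) = 48; solving −7x = 48 for x < −6 gives x = (48 − 0)/(−7) = −48/7.

-48/7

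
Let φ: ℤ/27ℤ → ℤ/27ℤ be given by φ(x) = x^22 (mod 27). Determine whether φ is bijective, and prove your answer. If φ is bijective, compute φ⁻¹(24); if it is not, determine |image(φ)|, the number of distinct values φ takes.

φ(0) = 0^22 = 0.
φ(3): Repeated squaring mod 27: 3^1 ≡ 3, 3^2 ≡ 3² = 9, 3^4 ≡ 9² = 81 ≡ 0, 3^8 ≡ 0² = 0, 3^16 ≡ 0² = 0. Since 22 = 16 + 4 + 2, 3^22 ≡ 0·0·9: 0·0 = 0, then 0·9 = 0. So 3^22 ≡ 0 (mod 27).
So φ(0) = φ(3) = 0 while 0 ≠ 3, thus φ is not injective, hence not bijective.
Since φ is not bijective, we determine |image(φ)|. Computing x^22 mod 27 for each x (by repeated squaring, reducing mod 27 at every step), the values φ(0), φ(1), …, φ(26) are: 0, 1, 16, 0, 13, 4, 0, 25, 19, 0, 10, 7, 0, 22, 22, 0, 7, 10, 0, 19, 25, 0, 4, 13, 0, 16, 1.
The distinct values are {0, 1, 4, 7, 10, 13, 16, 19, 22, 25}; there are 10 of them.

10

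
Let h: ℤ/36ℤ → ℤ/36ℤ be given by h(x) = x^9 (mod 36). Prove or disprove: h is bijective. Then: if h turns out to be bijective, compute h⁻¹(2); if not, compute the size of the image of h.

h(0) = 0^9 = 0.
h(6): Repeated squaring mod 36: 6^1 ≡ 6, 6^2 ≡ 6² = 36 ≡ 0, 6^4 ≡ 0² = 0, 6^8 ≡ 0² = 0. Since 9 = 8 + 1, 6^9 ≡ 0·6: 0·6 = 0. So 6^9 ≡ 0 (mod 36).
So h(0) = h(6) = 0 while 0 ≠ 6, thus h is not injective, hence not bijective.
Since h is not bijective, we determine |image(h)|. Computing x^9 mod 36 for each x (by repeated squaring, reducing mod 36 at every step), the values h(0), h(1), …, h(35) are: 0, 1, 8, 27, 28, 17, 0, 19, 8, 9, 28, 35, 0, 1, 8, 27, 28, 17, 0, 19, 8, 9, 28, 35, 0, 1, 8, 27, 28, 17, 0, 19, 8, 9, 28, 35.
The distinct values are {0, 1, 8, 9, 17, 19, 27, 28, 35}; there are 9 of them.

9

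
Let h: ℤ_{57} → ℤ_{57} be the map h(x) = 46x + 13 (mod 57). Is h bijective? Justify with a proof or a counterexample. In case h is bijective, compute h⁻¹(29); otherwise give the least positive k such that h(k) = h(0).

If h(s) = h(t), then 46s ≡ 46t (mod 57). Because gcd(46, 57) = 1, we may cancel 46 to get s ≡ t (mod 57).
We now compute 46⁻¹ mod 57 explicitly. Euclid's algorithm: 57 = 1·46 + 11, 46 = 4·11 + 2, 11 = 5·2 + 1; back-substituting gives 1 = 31·46 − 25·57, so 46⁻¹ ≡ 31 (mod 57).
Then y ↦ 31(y − 13) is a two-sided inverse to h, so every y ∈ ℤ_{57} has a preimage.
Therefore h is bijective.
Since h is bijective, we find h⁻¹(29): we need 46x ≡ 29 − 13 ≡ 16 (mod 57). Using 46⁻¹ = 31: x ≡ 31·16 = 496 = 8·57 + 40, so x = 40.
Check: h(40) = 46·40 + 13 = 1853 = 32·57 + 29 ≡ 29 (mod 57).

40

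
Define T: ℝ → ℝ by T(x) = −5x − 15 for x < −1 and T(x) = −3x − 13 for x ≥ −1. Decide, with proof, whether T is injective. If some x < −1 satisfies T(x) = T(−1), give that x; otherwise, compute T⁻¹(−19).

2

Both pieces are strictly decreasing (slopes −5 and −3), so each is injective on its own interval.
The left piece maps (−∞, −1) onto (−10, ∞); the right piece maps [−1, ∞) onto (−∞, −10].
These images are disjoint, so no value is attained by both pieces. Therefore T is injective.
Because the two images are disjoint, no x < −1 has T(x) = T(−1), so we compute T⁻¹(−19): −19 lies in (−∞, −10], so solve −3x − 13 = −19: x = (−19 + 13)/(−3) = 2.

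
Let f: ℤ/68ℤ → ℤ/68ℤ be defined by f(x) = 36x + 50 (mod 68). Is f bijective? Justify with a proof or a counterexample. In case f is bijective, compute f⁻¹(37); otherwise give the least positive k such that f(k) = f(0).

We have gcd(36, 68) = 4 > 1. Taking u = 0 and v = 17: f(0) = 50 and f(17) = 36·17 + 50 = 662 ≡ 50 (mod 68).
So f(0) = f(17) while 0 ≠ 17, hence f is not injective, hence not bijective.
Since f is not bijective, we find the least positive k with f(k) = f(0): this means 36k ≡ 0 (mod 68), i.e. 68 ∣ 36k. Since gcd(36, 68) = 4, dividing through by 4 this holds exactly when 17 ∣ 9k, and as gcd(9, 17) = 1, exactly when 17 ∣ k.
The smallest positive such k is 17.

17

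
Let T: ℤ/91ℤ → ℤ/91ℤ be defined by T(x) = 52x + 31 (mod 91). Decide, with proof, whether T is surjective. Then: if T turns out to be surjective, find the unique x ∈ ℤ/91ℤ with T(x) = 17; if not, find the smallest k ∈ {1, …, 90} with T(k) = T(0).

Recall: T is surjective if every y in the codomain equals T(x) for some x in the domain.
Since gcd(52, 91) = 13, we have 52x ≡ 0 (mod 13) for all x, so T(x) ≡ 5 (mod 13).
But 0 ≢ 5 (mod 13), so 0 ∈ ℤ/91ℤ has no preimage. So T is not surjective.
Since T is not surjective, we find the least positive k with T(k) = T(0): this means 52k ≡ 0 (mod 91), i.e. 91 ∣ 52k. Since gcd(52, 91) = 13, dividing through by 13 this holds exactly when 7 ∣ 4k, and as gcd(4, 7) = 1, exactly when 7 ∣ k.
The smallest positive such k is 7.

7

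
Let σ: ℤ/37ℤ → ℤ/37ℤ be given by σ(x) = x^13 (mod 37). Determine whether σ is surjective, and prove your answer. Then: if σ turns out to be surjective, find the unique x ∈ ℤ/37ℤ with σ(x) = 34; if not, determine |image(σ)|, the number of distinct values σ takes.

33

Since 37 is prime, the nonzero elements of ℤ/37ℤ form a cyclic group of order 36.
As gcd(13, 36) = 1, raising to the 13th power is a bijection on this group: if u^13 ≡ v^13 then (uv^{−1})^13 = 1, and the only element of order dividing gcd(13, 36) = 1 is 1, so u = v.
With σ(0) = 0 this makes σ injective on all of ℤ/37ℤ, hence bijective (finite equal-size domain and codomain). In particular σ is surjective.
Since σ is surjective, we find the preimage of 34. The inverse of x ↦ x^13 on (ℤ/37ℤ)^× is x ↦ x^25, because 13·25 = 325 = 9·36 + 1 ≡ 1 (mod 36) and x^{36} = 1 for x ≠ 0 (Fermat). So σ⁻¹(34) = 34^25 mod 37.
Repeated squaring mod 37: 34^1 ≡ 34, 34^2 ≡ 34² = 1156 ≡ 9, 34^4 ≡ 9² = 81 ≡ 7, 34^8 ≡ 7² = 49 ≡ 12, 34^16 ≡ 12² = 144 ≡ 33. Since 25 = 16 + 8 + 1, 34^25 ≡ 33·12·34: 33·12 = 396 ≡ 26, then 26·34 = 884 ≡ 33. So 34^25 ≡ 33 (mod 37).
Hence σ⁻¹(34) = 33.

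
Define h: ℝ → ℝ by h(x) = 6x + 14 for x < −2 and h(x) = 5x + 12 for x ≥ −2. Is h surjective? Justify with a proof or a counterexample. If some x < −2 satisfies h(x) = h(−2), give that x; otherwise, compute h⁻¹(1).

-13/6

Both pieces are strictly increasing (slopes 6 and 5), so each is injective on its own interval.
The left piece maps (−∞, −2) onto (−∞, 2); the right piece maps [−2, ∞) onto [2, ∞).
These images together cover ℝ, so h is surjective.
Because the two images are disjoint, no x < −2 has h(x) = h(−2), so we compute h⁻¹(1): 1 lies in (−∞, 2), so solve 6x + 14 = 1: x = (1 − 14)/6 = −13/6.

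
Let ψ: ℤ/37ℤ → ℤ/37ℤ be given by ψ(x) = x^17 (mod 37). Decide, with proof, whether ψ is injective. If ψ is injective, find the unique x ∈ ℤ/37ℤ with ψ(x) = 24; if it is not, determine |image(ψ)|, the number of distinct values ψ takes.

Since 37 is prime, the nonzero elements of ℤ/37ℤ form a cyclic group of order 36.
As gcd(17, 36) = 1, raising to the 17th power is a bijection on this group: if u^17 ≡ v^17 then (uv^{−1})^17 = 1, and the only element of order dividing gcd(17, 36) = 1 is 1, so u = v.
With ψ(0) = 0 this makes ψ injective on all of ℤ/37ℤ, hence bijective (finite equal-size domain and codomain). In particular ψ is injective.
Since ψ is injective, we find the preimage of 24. The inverse of x ↦ x^17 on (ℤ/37ℤ)^× is x ↦ x^17, because 17·17 = 289 = 8·36 + 1 ≡ 1 (mod 36) and x^{36} = 1 for x ≠ 0 (Fermat). So ψ⁻¹(24) = 24^17 mod 37.
Repeated squaring mod 37: 24^1 ≡ 24, 24^2 ≡ 24² = 576 ≡ 21, 24^4 ≡ 21² = 441 ≡ 34, 24^8 ≡ 34² = 1156 ≡ 9, 24^16 ≡ 9² = 81 ≡ 7. Since 17 = 16 + 1, 24^17 ≡ 7·24: 7·24 = 168 ≡ 20. So 24^17 ≡ 20 (mod 37).
Hence ψ⁻¹(24) = 20.

20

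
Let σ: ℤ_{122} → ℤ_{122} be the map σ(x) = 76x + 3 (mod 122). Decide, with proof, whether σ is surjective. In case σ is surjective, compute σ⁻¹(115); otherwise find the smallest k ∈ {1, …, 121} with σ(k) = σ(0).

Recall: surjectivity means every element of the codomain has a preimage under σ.
Since gcd(76, 122) = 2, we have 76x ≡ 0 (mod 2) for all x, so σ(x) ≡ 1 (mod 2).
But 0 ≢ 1 (mod 2), so 0 ∈ ℤ_{122} has no preimage. Hence σ is not surjective.
Since σ is not surjective, we find the least positive k with σ(k) = σ(0): this means 76k ≡ 0 (mod 122), i.e. 122 ∣ 76k. Since gcd(76, 122) = 2, dividing through by 2 this holds exactly when 61 ∣ 38k, and as gcd(38, 61) = 1, exactly when 61 ∣ k.
The smallest positive such k is 61.

61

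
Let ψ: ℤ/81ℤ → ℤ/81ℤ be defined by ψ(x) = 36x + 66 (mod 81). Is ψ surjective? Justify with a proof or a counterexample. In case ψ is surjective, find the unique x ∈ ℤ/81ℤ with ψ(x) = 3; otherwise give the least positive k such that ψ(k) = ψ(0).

9

Since gcd(36, 81) = 9, we have 36x ≡ 0 (mod 9) for all x, so ψ(x) ≡ 3 (mod 9).
But 0 ≢ 3 (mod 9), so 0 ∈ ℤ/81ℤ has no preimage. Thus ψ is not surjective.
Since ψ is not surjective, we find the least positive k with ψ(k) = ψ(0): this means 36k ≡ 0 (mod 81), i.e. 81 ∣ 36k. Since gcd(36, 81) = 9, dividing through by 9 this holds exactly when 9 ∣ 4k, and as gcd(4, 9) = 1, exactly when 9 ∣ k.
The smallest positive such k is 9.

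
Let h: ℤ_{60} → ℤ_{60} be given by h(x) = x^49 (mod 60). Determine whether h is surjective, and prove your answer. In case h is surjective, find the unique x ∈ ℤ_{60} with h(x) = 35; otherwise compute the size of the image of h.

45

h(0) = 0^49 = 0.
h(30): Repeated squaring mod 60: 30^1 ≡ 30, 30^2 ≡ 30² = 900 ≡ 0, 30^4 ≡ 0² = 0, 30^8 ≡ 0² = 0, 30^16 ≡ 0² = 0, 30^32 ≡ 0² = 0. Since 49 = 32 + 16 + 1, 30^49 ≡ 0·0·30: 0·0 = 0, then 0·30 = 0. So 30^49 ≡ 0 (mod 60).
So h(0) = h(30) = 0 while 0 ≠ 30, hence h is not injective.
A non-injective map from the 60-element set ℤ_{60} to itself takes at most 59 distinct values, so it cannot be surjective. Hence h is not surjective.
Since h is not surjective, we determine |image(h)|. Computing x^49 mod 60 for each x (by repeated squaring, reducing mod 60 at every step), the values h(0), h(1), …, h(59) are: 0, 1, 32, 3, 4, 5, 36, 7, 8, 9, 40, 11, 12, 13, 44, 15, 16, 17, 48, 19, 20, 21, 52, 23, 24, 25, 56, 27, 28, 29, 0, 31, 32, 33, 4, 35, 36, 37, 8, 39, 40, 41, 12, 43, 44, 45, 16, 47, 48, 49, 20, 51, 52, 53, 24, 55, 56, 57, 28, 59.
The distinct values are {0, 1, 3, 4, 5, 7, 8, 9, 11, 12, 13, 15, 16, 17, 19, 20, 21, 23, 24, 25, 27, 28, 29, 31, 32, 33, 35, 36, 37, 39, 40, 41, 43, 44, 45, 47, 48, 49, 51, 52, 53, 55, 56, 57, 59}; there are 45 of them.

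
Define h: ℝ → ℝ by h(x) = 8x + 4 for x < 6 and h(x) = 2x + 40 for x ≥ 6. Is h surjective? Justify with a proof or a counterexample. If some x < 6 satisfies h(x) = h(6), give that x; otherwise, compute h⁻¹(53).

Both pieces are strictly increasing (slopes 8 and 2), so each is injective on its own interval.
The left piece maps (−∞, 6) onto (−∞, 52); the right piece maps [6, ∞) onto [52, ∞).
These images together cover ℝ, so h is surjective.
Because the two images are disjoint, no x < 6 has h(x) = h(6), so we compute h⁻¹(53): 53 lies in [52, ∞), so solve 2x + 40 = 53: x = (53 − 40)/2 = 13/2.

13/2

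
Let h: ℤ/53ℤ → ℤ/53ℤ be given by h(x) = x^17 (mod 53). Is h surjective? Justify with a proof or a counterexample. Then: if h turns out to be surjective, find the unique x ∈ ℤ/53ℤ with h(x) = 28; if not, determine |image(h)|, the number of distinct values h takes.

Since 53 is prime, the nonzero elements of ℤ/53ℤ form a cyclic group of order 52.
As gcd(17, 52) = 1, raising to the 17th power is a bijection on this group: if a^17 ≡ b^17 then (ab^{−1})^17 = 1, and the only element of order dividing gcd(17, 52) = 1 is 1, so a = b.
With h(0) = 0 this makes h injective on all of ℤ/53ℤ, hence bijective (finite equal-size domain and codomain). In particular h is surjective.
Since h is surjective, we find the preimage of 28. The inverse of x ↦ x^17 on (ℤ/53ℤ)^× is x ↦ x^49, because 17·49 = 833 = 16·52 + 1 ≡ 1 (mod 52) and x^{52} = 1 for x ≠ 0 (Fermat). So h⁻¹(28) = 28^49 mod 53.
Repeated squaring mod 53: 28^1 ≡ 28, 28^2 ≡ 28² = 784 ≡ 42, 28^4 ≡ 42² = 1764 ≡ 15, 28^8 ≡ 15² = 225 ≡ 13, 28^16 ≡ 13² = 169 ≡ 10, 28^32 ≡ 10² = 100 ≡ 47. Since 49 = 32 + 16 + 1, 28^49 ≡ 47·10·28: 47·10 = 470 ≡ 46, then 46·28 = 1288 ≡ 16. So 28^49 ≡ 16 (mod 53).
Hence h⁻¹(28) = 16.

16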